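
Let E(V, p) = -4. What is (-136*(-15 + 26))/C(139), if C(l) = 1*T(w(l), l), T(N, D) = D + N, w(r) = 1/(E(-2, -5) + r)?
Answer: -9180/853 ≈ -10.762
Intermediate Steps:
w(r) = 1/(-4 + r)
C(l) = l + 1/(-4 + l) (C(l) = 1*(l + 1/(-4 + l)) = l + 1/(-4 + l))
(-136*(-15 + 26))/C(139) = (-136*(-15 + 26))/(((1 + 139*(-4 + 139))/(-4 + 139))) = (-136*11)/(((1 + 139*135)/135)) = -1496*135/(1 + 18765) = -1496/((1/135)*18766) = -1496/18766/135 = -1496*135/18766 = -9180/853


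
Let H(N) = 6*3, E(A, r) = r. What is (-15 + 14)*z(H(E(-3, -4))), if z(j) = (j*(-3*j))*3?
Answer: 2916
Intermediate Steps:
H(N) = 18
z(j) = -9*j**2 (z(j) = -3*j**2*3 = -9*j**2)
(-15 + 14)*z(H(E(-3, -4))) = (-15 + 14)*(-9*18**2) = -(-9)*324 = -1*(-2916) = 2916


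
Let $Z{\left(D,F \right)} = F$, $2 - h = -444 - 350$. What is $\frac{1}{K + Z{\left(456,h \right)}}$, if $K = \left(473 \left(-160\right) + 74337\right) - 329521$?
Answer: $- \frac{1}{330068} \approx -3.0297 \cdot 10^{-6}$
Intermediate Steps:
$h = 796$ ($h = 2 - \left(-444 - 350\right) = 2 - -794 = 2 + 794 = 796$)
$K = -330864$ ($K = \left(-75680 + 74337\right) - 329521 = -1343 - 329521 = -330864$)
$\frac{1}{K + Z{\left(456,h \right)}} = \frac{1}{-330864 + 796} = \frac{1}{-330068} = - \frac{1}{330068}$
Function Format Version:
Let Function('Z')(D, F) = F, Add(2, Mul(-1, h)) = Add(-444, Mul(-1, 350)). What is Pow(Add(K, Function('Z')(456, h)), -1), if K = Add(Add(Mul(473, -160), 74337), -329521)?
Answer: Rational(-1, 330068) ≈ -3.0297e-6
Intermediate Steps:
h = 796 (h = Add(2, Mul(-1, Add(-444, Mul(-1, 350)))) = Add(2, Mul(-1, Add(-444, -350))) = Add(2, Mul(-1, -794)) = Add(2, 794) = 796)
K = -330864 (K = Add(Add(-75680, 74337), -329521) = Add(-1343, -329521) = -330864)
Pow(Add(K, Function('Z')(456, h)), -1) = Pow(Add(-330864, 796), -1) = Pow(-330068, -1) = Rational(-1, 330068)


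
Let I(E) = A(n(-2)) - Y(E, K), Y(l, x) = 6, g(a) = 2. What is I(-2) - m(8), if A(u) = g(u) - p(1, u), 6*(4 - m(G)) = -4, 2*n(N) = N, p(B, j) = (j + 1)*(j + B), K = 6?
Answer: -26/3 ≈ -8.6667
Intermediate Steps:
p(B, j) = (1 + j)*(B + j)
n(N) = N/2
m(G) = 14/3 (m(G) = 4 - ⅙*(-4) = 4 + ⅔ = 14/3)
A(u) = 1 - u² - 2*u (A(u) = 2 - (1 + u + u² + 1*u) = 2 - (1 + u + u² + u) = 2 - (1 + u² + 2*u) = 2 + (-1 - u² - 2*u) = 1 - u² - 2*u)
I(E) = -4 (I(E) = (1 - ((½)*(-2))² - (-2)) - 1*6 = (1 - 1*(-1)² - 2*(-1)) - 6 = (1 - 1*1 + 2) - 6 = (1 - 1 + 2) - 6 = 2 - 6 = -4)
I(-2) - m(8) = -4 - 1*14/3 = -4 - 14/3 = -26/3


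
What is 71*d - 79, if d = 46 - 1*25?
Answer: 1412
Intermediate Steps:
d = 21 (d = 46 - 25 = 21)
71*d - 79 = 71*21 - 79 = 1491 - 79 = 1412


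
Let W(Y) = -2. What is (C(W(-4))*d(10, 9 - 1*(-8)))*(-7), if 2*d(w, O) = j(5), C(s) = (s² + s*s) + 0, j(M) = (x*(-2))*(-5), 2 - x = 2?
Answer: 0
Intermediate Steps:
x = 0 (x = 2 - 1*2 = 2 - 2 = 0)
j(M) = 0 (j(M) = (0*(-2))*(-5) = 0*(-5) = 0)
C(s) = 2*s² (C(s) = (s² + s²) + 0 = 2*s² + 0 = 2*s²)
d(w, O) = 0 (d(w, O) = (½)*0 = 0)
(C(W(-4))*d(10, 9 - 1*(-8)))*(-7) = ((2*(-2)²)*0)*(-7) = ((2*4)*0)*(-7) = (8*0)*(-7) = 0*(-7) = 0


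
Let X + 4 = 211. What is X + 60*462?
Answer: 27927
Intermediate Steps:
X = 207 (X = -4 + 211 = 207)
X + 60*462 = 207 + 60*462 = 207 + 27720 = 27927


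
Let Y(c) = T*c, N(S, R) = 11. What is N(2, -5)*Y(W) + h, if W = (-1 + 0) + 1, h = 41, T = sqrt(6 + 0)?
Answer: 41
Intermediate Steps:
T = sqrt(6) ≈ 2.4495
W = 0 (W = -1 + 1 = 0)
Y(c) = c*sqrt(6) (Y(c) = sqrt(6)*c = c*sqrt(6))
N(2, -5)*Y(W) + h = 11*(0*sqrt(6)) + 41 = 11*0 + 41 = 0 + 41 = 41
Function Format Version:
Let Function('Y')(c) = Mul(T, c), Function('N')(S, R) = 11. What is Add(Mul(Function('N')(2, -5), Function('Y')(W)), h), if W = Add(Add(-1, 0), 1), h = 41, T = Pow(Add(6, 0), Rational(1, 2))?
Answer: 41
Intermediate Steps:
T = Pow(6, Rational(1, 2)) ≈ 2.4495
W = 0 (W = Add(-1, 1) = 0)
Function('Y')(c) = Mul(c, Pow(6, Rational(1, 2))) (Function('Y')(c) = Mul(Pow(6, Rational(1, 2)), c) = Mul(c, Pow(6, Rational(1, 2))))
Add(Mul(Function('N')(2, -5), Function('Y')(W)), h) = Add(Mul(11, Mul(0, Pow(6, Rational(1, 2)))), 41) = Add(Mul(11, 0), 41) = Add(0, 41) = 41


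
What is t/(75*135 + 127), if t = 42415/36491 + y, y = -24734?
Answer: -902525979/374105732 ≈ -2.4125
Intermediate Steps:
t = -902525979/36491 (t = 42415/36491 - 24734 = -902525979/36491 ≈ -24733.)
t/(75*135 + 127) = -902525979/(36491*(75*135 + 127)) = -902525979/(36491*(10125 + 127)) = -902525979/36491/10252 = -902525979/36491*1/10252 = -902525979/374105732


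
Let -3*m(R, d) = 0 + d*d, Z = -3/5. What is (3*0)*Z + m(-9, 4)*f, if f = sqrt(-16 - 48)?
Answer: -128*I/3 ≈ -42.667*I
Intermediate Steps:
Z = -3/5 (Z = -3*1/5 = -3/5 ≈ -0.60000)
m(R, d) = -d**2/3 (m(R, d) = -(0 + d*d)/3 = -(0 + d**2)/3 = -d**2/3)
f = 8*I (f = sqrt(-64) = 8*I ≈ 8.0*I)
(3*0)*Z + m(-9, 4)*f = (3*0)*(-3/5) + (-1/3*4**2)*(8*I) = 0*(-3/5) + (-1/3*16)*(8*I) = 0 - 128*I/3 = -128*I/3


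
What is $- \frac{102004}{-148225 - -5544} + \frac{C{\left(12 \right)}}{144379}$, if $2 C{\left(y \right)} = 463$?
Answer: $\frac{4217218905}{5885754314} \approx 0.71651$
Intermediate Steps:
$C{\left(y \right)} = \frac{463}{2}$ ($C{\left(y \right)} = \frac{1}{2} \cdot 463 = \frac{463}{2}$)
$- \frac{102004}{-148225 - -5544} + \frac{C{\left(12 \right)}}{144379} = - \frac{102004}{-148225 - -5544} + \frac{463}{2 \cdot 144379} = - \frac{102004}{-148225 + 5544} + \frac{463}{2} \cdot \frac{1}{144379} = - \frac{102004}{-142681} + \frac{463}{288758} = \left(-102004\right) \left(- \frac{1}{142681}\right) + \frac{463}{288758} = \frac{14572}{20383} + \frac{463}{288758} = \frac{4217218905}{5885754314}$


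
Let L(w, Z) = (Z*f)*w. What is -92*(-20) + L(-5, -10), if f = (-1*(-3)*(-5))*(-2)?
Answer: 3340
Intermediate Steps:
f = 30 (f = (3*(-5))*(-2) = -15*(-2) = 30)
L(w, Z) = 30*Z*w (L(w, Z) = (Z*30)*w = (30*Z)*w = 30*Z*w)
-92*(-20) + L(-5, -10) = -92*(-20) + 30*(-10)*(-5) = 1840 + 1500 = 3340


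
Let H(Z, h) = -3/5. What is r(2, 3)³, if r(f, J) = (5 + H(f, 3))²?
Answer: 113379904/15625 ≈ 7256.3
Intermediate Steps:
H(Z, h) = -⅗ (H(Z, h) = -3*⅕ = -⅗)
r(f, J) = 484/25 (r(f, J) = (5 - ⅗)² = (22/5)² = 484/25)
r(2, 3)³ = (484/25)³ = 113379904/15625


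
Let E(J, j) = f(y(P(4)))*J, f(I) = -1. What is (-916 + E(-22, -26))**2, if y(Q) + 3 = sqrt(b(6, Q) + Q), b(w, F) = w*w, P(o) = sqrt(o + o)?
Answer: 799236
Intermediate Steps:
P(o) = sqrt(2)*sqrt(o) (P(o) = sqrt(2*o) = sqrt(2)*sqrt(o))
b(w, F) = w**2
y(Q) = -3 + sqrt(36 + Q) (y(Q) = -3 + sqrt(6**2 + Q) = -3 + sqrt(36 + Q))
E(J, j) = -J
(-916 + E(-22, -26))**2 = (-916 - 1*(-22))**2 = (-916 + 22)**2 = (-894)**2 = 799236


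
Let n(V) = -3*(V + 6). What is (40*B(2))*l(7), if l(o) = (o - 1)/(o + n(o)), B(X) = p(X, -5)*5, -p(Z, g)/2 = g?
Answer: -375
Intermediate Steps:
p(Z, g) = -2*g
n(V) = -18 - 3*V (n(V) = -3*(6 + V) = -18 - 3*V)
B(X) = 50 (B(X) = -2*(-5)*5 = 10*5 = 50)
l(o) = (-1 + o)/(-18 - 2*o) (l(o) = (o - 1)/(o + (-18 - 3*o)) = (-1 + o)/(-18 - 2*o))
(40*B(2))*l(7) = (40*50)*((1 - 1*7)/(2*(9 + 7))) = 2000*((½)*(1 - 7)/16) = 2000*((½)*(1/16)*(-6)) = 2000*(-3/16) = -375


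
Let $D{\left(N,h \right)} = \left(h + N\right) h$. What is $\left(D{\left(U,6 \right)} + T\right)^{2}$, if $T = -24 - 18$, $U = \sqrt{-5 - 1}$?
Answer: $36 \left(1 - i \sqrt{6}\right)^{2} \approx -180.0 - 176.36 i$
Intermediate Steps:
$U = i \sqrt{6}$ ($U = \sqrt{-6} = i \sqrt{6} \approx 2.4495 i$)
$D{\left(N,h \right)} = h \left(N + h\right)$ ($D{\left(N,h \right)} = \left(N + h\right) h = h \left(N + h\right)$)
$T = -42$
$\left(D{\left(U,6 \right)} + T\right)^{2} = \left(6 \left(i \sqrt{6} + 6\right) - 42\right)^{2} = \left(6 \left(6 + i \sqrt{6}\right) - 42\right)^{2} = \left(\left(36 + 6 i \sqrt{6}\right) - 42\right)^{2} = \left(-6 + 6 i \sqrt{6}\right)^{2}$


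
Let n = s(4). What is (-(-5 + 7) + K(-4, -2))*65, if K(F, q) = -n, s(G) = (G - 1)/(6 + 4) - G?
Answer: 221/2 ≈ 110.50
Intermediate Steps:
s(G) = -1/10 - 9*G/10 (s(G) = (-1 + G)/10 - G = (-1 + G)*(1/10) - G = (-1/10 + G/10) - G = -1/10 - 9*G/10)
n = -37/10 (n = -1/10 - 9/10*4 = -1/10 - 18/5 = -37/10 ≈ -3.7000)
K(F, q) = 37/10 (K(F, q) = -1*(-37/10) = 37/10)
(-(-5 + 7) + K(-4, -2))*65 = (-(-5 + 7) + 37/10)*65 = (-1*2 + 37/10)*65 = (-2 + 37/10)*65 = (17/10)*65 = 221/2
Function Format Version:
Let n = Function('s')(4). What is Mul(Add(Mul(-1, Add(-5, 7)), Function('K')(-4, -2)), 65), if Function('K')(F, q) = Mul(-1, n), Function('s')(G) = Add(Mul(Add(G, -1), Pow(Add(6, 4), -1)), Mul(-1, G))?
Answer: Rational(221, 2) ≈ 110.50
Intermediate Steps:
Function('s')(G) = Add(Rational(-1, 10), Mul(Rational(-9, 10), G)) (Function('s')(G) = Add(Mul(Add(-1, G), Pow(10, -1)), Mul(-1, G)) = Add(Mul(Add(-1, G), Rational(1, 10)), Mul(-1, G)) = Add(Add(Rational(-1, 10), Mul(Rational(1, 10), G)), Mul(-1, G)) = Add(Rational(-1, 10), Mul(Rational(-9, 10), G)))
n = Rational(-37, 10) (n = Add(Rational(-1, 10), Mul(Rational(-9, 10), 4)) = Add(Rational(-1, 10), Rational(-18, 5)) = Rational(-37, 10) ≈ -3.7000)
Function('K')(F, q) = Rational(37, 10) (Function('K')(F, q) = Mul(-1, Rational(-37, 10)) = Rational(37, 10))
Mul(Add(Mul(-1, Add(-5, 7)), Function('K')(-4, -2)), 65) = Mul(Add(Mul(-1, Add(-5, 7)), Rational(37, 10)), 65) = Mul(Add(Mul(-1, 2), Rational(37, 10)), 65) = Mul(Add(-2, Rational(37, 10)), 65) = Mul(Rational(17, 10), 65) = Rational(221, 2)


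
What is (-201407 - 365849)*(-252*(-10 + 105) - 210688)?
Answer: 133094140768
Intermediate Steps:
(-201407 - 365849)*(-252*(-10 + 105) - 210688) = -567256*(-252*95 - 210688) = -567256*(-23940 - 210688) = -567256*(-234628) = 133094140768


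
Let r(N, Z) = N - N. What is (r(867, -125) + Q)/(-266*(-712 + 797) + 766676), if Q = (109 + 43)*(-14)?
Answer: -1064/372033 ≈ -0.0028600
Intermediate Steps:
Q = -2128 (Q = 152*(-14) = -2128)
r(N, Z) = 0
(r(867, -125) + Q)/(-266*(-712 + 797) + 766676) = (0 - 2128)/(-266*(-712 + 797) + 766676) = -2128/(-266*85 + 766676) = -2128/(-22610 + 766676) = -2128/744066 = -2128*1/744066 = -1064/372033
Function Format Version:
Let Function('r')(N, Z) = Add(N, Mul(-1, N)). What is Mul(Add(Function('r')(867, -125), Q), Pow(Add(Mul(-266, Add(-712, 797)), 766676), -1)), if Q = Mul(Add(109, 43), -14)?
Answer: Rational(-1064, 372033) ≈ -0.0028600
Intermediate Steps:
Q = -2128 (Q = Mul(152, -14) = -2128)
Function('r')(N, Z) = 0
Mul(Add(Function('r')(867, -125), Q), Pow(Add(Mul(-266, Add(-712, 797)), 766676), -1)) = Mul(Add(0, -2128), Pow(Add(Mul(-266, Add(-712, 797)), 766676), -1)) = Mul(-2128, Pow(Add(Mul(-266, 85), 766676), -1)) = Mul(-2128, Pow(Add(-22610, 766676), -1)) = Mul(-2128, Pow(744066, -1)) = Mul(-2128, Rational(1, 744066)) = Rational(-1064, 372033)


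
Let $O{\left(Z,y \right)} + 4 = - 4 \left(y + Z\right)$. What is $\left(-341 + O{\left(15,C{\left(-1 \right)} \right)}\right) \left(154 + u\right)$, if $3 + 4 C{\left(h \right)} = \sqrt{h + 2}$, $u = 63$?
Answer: $-87451$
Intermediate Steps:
$C{\left(h \right)} = - \frac{3}{4} + \frac{\sqrt{2 + h}}{4}$ ($C{\left(h \right)} = - \frac{3}{4} + \frac{\sqrt{h + 2}}{4} = - \frac{3}{4} + \frac{\sqrt{2 + h}}{4}$)
$O{\left(Z,y \right)} = -4 - 4 Z - 4 y$ ($O{\left(Z,y \right)} = -4 - 4 \left(y + Z\right) = -4 - 4 \left(Z + y\right) = -4 - \left(4 Z + 4 y\right) = -4 - 4 Z - 4 y$)
$\left(-341 + O{\left(15,C{\left(-1 \right)} \right)}\right) \left(154 + u\right) = \left(-341 - \left(64 + 4 \left(- \frac{3}{4} + \frac{\sqrt{2 - 1}}{4}\right)\right)\right) \left(154 + 63\right) = \left(-341 - \left(64 + 4 \left(- \frac{3}{4} + \frac{\sqrt{1}}{4}\right)\right)\right) 217 = \left(-341 - \left(64 + 4 \left(- \frac{3}{4} + \frac{1}{4} \cdot 1\right)\right)\right) 217 = \left(-341 - \left(64 + 4 \left(- \frac{3}{4} + \frac{1}{4}\right)\right)\right) 217 = \left(-341 - 62\right) 217 = \left(-403\right) 217 = -87451$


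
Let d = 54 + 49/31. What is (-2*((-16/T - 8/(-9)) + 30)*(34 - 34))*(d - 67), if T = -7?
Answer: 0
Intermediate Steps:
d = 1723/31 (d = 54 + 49*(1/31) = 54 + 49/31 = 1723/31 ≈ 55.581)
(-2*((-16/T - 8/(-9)) + 30)*(34 - 34))*(d - 67) = (-2*((-16/(-7) - 8/(-9)) + 30)*(34 - 34))*(1723/31 - 67) = -2*((-16*(-⅐) - 8*(-⅑)) + 30)*0*(-354/31) = -2*((16/7 + 8/9) + 30)*0*(-354/31) = -2*(200/63 + 30)*0*(-354/31) = -4180*0/63*(-354/31) = -2*0*(-354/31) = 0*(-354/31) = 0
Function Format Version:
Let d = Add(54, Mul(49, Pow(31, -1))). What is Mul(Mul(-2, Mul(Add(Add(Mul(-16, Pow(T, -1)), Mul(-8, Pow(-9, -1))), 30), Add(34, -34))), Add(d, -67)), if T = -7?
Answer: 0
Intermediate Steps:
d = Rational(1723, 31) (d = Add(54, Mul(49, Rational(1, 31))) = Add(54, Rational(49, 31)) = Rational(1723, 31) ≈ 55.581)
Mul(Mul(-2, Mul(Add(Add(Mul(-16, Pow(T, -1)), Mul(-8, Pow(-9, -1))), 30), Add(34, -34))), Add(d, -67)) = Mul(Mul(-2, Mul(Add(Add(Mul(-16, Pow(-7, -1)), Mul(-8, Pow(-9, -1))), 30), Add(34, -34))), Add(Rational(1723, 31), -67)) = Mul(Mul(-2, Mul(Add(Add(Mul(-16, Rational(-1, 7)), Mul(-8, Rational(-1, 9))), 30), 0)), Rational(-354, 31)) = Mul(Mul(-2, Mul(Add(Add(Rational(16, 7), Rational(8, 9)), 30), 0)), Rational(-354, 31)) = Mul(Mul(-2, Mul(Add(Rational(200, 63), 30), 0)), Rational(-354, 31)) = Mul(Mul(-2, Mul(Rational(2090, 63), 0)), Rational(-354, 31)) = Mul(Mul(-2, 0), Rational(-354, 31)) = Mul(0, Rational(-354, 31)) = 0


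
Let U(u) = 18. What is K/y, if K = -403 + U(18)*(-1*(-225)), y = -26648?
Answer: -3647/26648 ≈ -0.13686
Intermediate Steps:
K = 3647 (K = -403 + 18*(-1*(-225)) = -403 + 18*225 = -403 + 4050 = 3647)
K/y = 3647/(-26648) = 3647*(-1/26648) = -3647/26648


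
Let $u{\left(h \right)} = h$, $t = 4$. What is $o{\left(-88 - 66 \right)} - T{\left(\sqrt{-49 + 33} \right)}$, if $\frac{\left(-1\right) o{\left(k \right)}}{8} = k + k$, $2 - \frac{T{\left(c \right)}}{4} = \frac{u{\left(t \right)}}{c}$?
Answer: $2456 - 4 i \approx 2456.0 - 4.0 i$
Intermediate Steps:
$T{\left(c \right)} = 8 - \frac{16}{c}$ ($T{\left(c \right)} = 8 - 4 \frac{4}{c} = 8 - \frac{16}{c}$)
$o{\left(k \right)} = - 16 k$ ($o{\left(k \right)} = - 8 \left(k + k\right) = - 8 \cdot 2 k = - 16 k$)
$o{\left(-88 - 66 \right)} - T{\left(\sqrt{-49 + 33} \right)} = - 16 \left(-88 - 66\right) - \left(8 - \frac{16}{\sqrt{-49 + 33}}\right) = - 16 \left(-88 - 66\right) - \left(8 - \frac{16}{\sqrt{-16}}\right) = \left(-16\right) \left(-154\right) - \left(8 - \frac{16}{4 i}\right) = 2464 - \left(8 - 16 \left(- \frac{i}{4}\right)\right) = 2464 - \left(8 + 4 i\right) = 2456 - 4 i$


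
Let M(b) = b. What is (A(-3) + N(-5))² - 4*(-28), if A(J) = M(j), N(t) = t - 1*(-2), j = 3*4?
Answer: 193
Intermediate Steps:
j = 12
N(t) = 2 + t (N(t) = t + 2 = 2 + t)
A(J) = 12
(A(-3) + N(-5))² - 4*(-28) = (12 + (2 - 5))² - 4*(-28) = (12 - 3)² + 112 = 9² + 112 = 81 + 112 = 193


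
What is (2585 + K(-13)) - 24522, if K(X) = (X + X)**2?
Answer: -21261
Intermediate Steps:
K(X) = 4*X**2 (K(X) = (2*X)**2 = 4*X**2)
(2585 + K(-13)) - 24522 = (2585 + 4*(-13)**2) - 24522 = (2585 + 4*169) - 24522 = (2585 + 676) - 24522 = 3261 - 24522 = -21261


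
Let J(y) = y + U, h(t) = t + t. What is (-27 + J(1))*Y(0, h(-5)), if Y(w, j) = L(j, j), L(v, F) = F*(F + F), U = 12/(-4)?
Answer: -5800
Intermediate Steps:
U = -3 (U = 12*(-1/4) = -3)
L(v, F) = 2*F**2 (L(v, F) = F*(2*F) = 2*F**2)
h(t) = 2*t
J(y) = -3 + y (J(y) = y - 3 = -3 + y)
Y(w, j) = 2*j**2
(-27 + J(1))*Y(0, h(-5)) = (-27 + (-3 + 1))*(2*(2*(-5))**2) = (-27 - 2)*(2*(-10)**2) = -58*100 = -29*200 = -5800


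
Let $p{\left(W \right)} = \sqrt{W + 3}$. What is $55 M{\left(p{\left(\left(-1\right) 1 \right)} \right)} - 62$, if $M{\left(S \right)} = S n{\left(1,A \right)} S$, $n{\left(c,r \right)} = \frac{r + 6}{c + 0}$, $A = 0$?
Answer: $598$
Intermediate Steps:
$n{\left(c,r \right)} = \frac{6 + r}{c}$
$p{\left(W \right)} = \sqrt{3 + W}$
$M{\left(S \right)} = 6 S^{2}$ ($M{\left(S \right)} = S \frac{6 + 0}{1} S = S 1 \cdot 6 S = S 6 S = 6 S S = 6 S^{2}$)
$55 M{\left(p{\left(\left(-1\right) 1 \right)} \right)} - 62 = 55 \cdot 6 \left(\sqrt{3 - 1}\right)^{2} - 62 = 55 \cdot 6 \left(\sqrt{2}\right)^{2} - 62 = 55 \cdot 6 \cdot 2 - 62 = 55 \cdot 12 - 62 = 660 - 62 = 598$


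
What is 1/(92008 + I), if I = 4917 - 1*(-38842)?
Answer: 1/135767 ≈ 7.3656e-6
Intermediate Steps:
I = 43759 (I = 4917 + 38842 = 43759)
1/(92008 + I) = 1/(92008 + 43759) = 1/135767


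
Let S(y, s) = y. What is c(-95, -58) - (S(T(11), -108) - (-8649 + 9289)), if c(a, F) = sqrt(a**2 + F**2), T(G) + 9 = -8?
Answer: 657 + sqrt(12389) ≈ 768.31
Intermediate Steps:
T(G) = -17 (T(G) = -9 - 8 = -17)
c(a, F) = sqrt(F**2 + a**2)
c(-95, -58) - (S(T(11), -108) - (-8649 + 9289)) = sqrt((-58)**2 + (-95)**2) - (-17 - (-8649 + 9289)) = sqrt(3364 + 9025) - (-17 - 1*640) = sqrt(12389) - (-17 - 640) = sqrt(12389) - 1*(-657) = sqrt(12389) + 657 = 657 + sqrt(12389)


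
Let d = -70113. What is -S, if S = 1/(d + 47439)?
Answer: 1/22674 ≈ 4.4103e-5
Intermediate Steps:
S = -1/22674 (S = 1/(-70113 + 47439) = 1/(-22674) = -1/22674 ≈ -4.4103e-5)
-S = -1*(-1/22674) = 1/22674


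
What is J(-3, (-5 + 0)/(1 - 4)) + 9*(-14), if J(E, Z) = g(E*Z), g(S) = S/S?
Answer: -125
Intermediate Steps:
g(S) = 1
J(E, Z) = 1
J(-3, (-5 + 0)/(1 - 4)) + 9*(-14) = 1 + 9*(-14) = 1 - 126 = -125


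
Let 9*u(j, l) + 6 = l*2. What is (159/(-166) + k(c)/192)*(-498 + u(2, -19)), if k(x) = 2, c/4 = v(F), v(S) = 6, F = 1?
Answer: 17083387/35856 ≈ 476.44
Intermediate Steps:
c = 24 (c = 4*6 = 24)
u(j, l) = -⅔ + 2*l/9 (u(j, l) = -⅔ + (l*2)/9 = -⅔ + (2*l)/9 = -⅔ + 2*l/9)
(159/(-166) + k(c)/192)*(-498 + u(2, -19)) = (159/(-166) + 2/192)*(-498 + (-⅔ + (2/9)*(-19))) = (159*(-1/166) + 2*(1/192))*(-498 + (-⅔ - 38/9)) = (-159/166 + 1/96)*(-498 - 44/9) = -7549/7968*(-4526/9) = 17083387/35856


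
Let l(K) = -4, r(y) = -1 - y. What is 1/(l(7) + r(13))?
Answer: -1/18 ≈ -0.055556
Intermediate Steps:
1/(l(7) + r(13)) = 1/(-4 + (-1 - 1*13)) = 1/(-4 + (-1 - 13)) = 1/(-4 - 14) = 1/(-18) = -1/18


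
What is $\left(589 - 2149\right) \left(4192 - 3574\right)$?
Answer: $-964080$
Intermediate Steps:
$\left(589 - 2149\right) \left(4192 - 3574\right) = \left(-1560\right) 618 = -964080$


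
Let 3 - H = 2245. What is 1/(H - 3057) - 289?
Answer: -1531412/5299 ≈ -289.00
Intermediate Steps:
H = -2242 (H = 3 - 1*2245 = 3 - 2245 = -2242)
1/(H - 3057) - 289 = 1/(-2242 - 3057) - 289 = 1/(-5299) - 289 = -1/5299 - 289 = -1531412/5299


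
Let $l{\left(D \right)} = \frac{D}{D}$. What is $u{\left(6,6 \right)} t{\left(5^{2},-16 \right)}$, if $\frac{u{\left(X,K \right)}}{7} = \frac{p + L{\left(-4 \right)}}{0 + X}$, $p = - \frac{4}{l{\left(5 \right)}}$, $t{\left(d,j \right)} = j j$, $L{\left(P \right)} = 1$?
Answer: $-896$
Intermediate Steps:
$t{\left(d,j \right)} = j^{2}$
$l{\left(D \right)} = 1$
$p = -4$ ($p = - \frac{4}{1} = \left(-4\right) 1 = -4$)
$u{\left(X,K \right)} = - \frac{21}{X}$ ($u{\left(X,K \right)} = 7 \frac{-4 + 1}{0 + X} = 7 \left(- \frac{3}{X}\right) = - \frac{21}{X}$)
$u{\left(6,6 \right)} t{\left(5^{2},-16 \right)} = - \frac{21}{6} \left(-16\right)^{2} = \left(-21\right) \frac{1}{6} \cdot 256 = \left(- \frac{7}{2}\right) 256 = -896$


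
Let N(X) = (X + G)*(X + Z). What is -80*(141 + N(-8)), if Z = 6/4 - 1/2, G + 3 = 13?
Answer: -10160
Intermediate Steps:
G = 10 (G = -3 + 13 = 10)
Z = 1 (Z = 6*(¼) - 1*½ = 3/2 - ½ = 1)
N(X) = (1 + X)*(10 + X) (N(X) = (X + 10)*(X + 1) = (10 + X)*(1 + X) = (1 + X)*(10 + X))
-80*(141 + N(-8)) = -80*(141 + (10 + (-8)² + 11*(-8))) = -80*(141 + (10 + 64 - 88)) = -80*(141 - 14) = -80*127 = -10160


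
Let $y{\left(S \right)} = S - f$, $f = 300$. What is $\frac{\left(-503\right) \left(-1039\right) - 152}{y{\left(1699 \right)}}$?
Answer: $\frac{522465}{1399} \approx 373.46$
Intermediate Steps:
$y{\left(S \right)} = -300 + S$ ($y{\left(S \right)} = S - 300 = -300 + S$)
$\frac{\left(-503\right) \left(-1039\right) - 152}{y{\left(1699 \right)}} = \frac{\left(-503\right) \left(-1039\right) - 152}{-300 + 1699} = \frac{522617 - 152}{1399} = 522465 \cdot \frac{1}{1399} = \frac{522465}{1399}$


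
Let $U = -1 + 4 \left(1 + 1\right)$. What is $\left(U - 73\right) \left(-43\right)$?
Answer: $2838$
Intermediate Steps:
$U = 7$ ($U = -1 + 4 \cdot 2 = -1 + 8 = 7$)
$\left(U - 73\right) \left(-43\right) = \left(7 - 73\right) \left(-43\right) = \left(-66\right) \left(-43\right) = 2838$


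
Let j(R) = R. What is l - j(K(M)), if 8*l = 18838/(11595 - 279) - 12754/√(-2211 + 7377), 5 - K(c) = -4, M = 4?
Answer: -397957/45264 - 911*√574/984 ≈ -30.973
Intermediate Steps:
K(c) = 9 (K(c) = 5 - 1*(-4) = 5 + 4 = 9)
l = 9419/45264 - 911*√574/984 (l = (18838/(11595 - 279) - 12754/√(-2211 + 7377))/8 = (18838/11316 - 12754*√574/1722)/8 = (18838*(1/11316) - 12754*√574/1722)/8 = (9419/5658 - 911*√574/123)/8 = 9419/45264 - 911*√574/984 ≈ -21.973)
l - j(K(M)) = (9419/45264 - 911*√574/984) - 1*9 = (9419/45264 - 911*√574/984) - 9 = -397957/45264 - 911*√574/984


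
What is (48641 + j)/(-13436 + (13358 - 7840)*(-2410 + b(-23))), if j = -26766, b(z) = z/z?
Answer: -21875/13306298 ≈ -0.0016440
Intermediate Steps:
b(z) = 1
(48641 + j)/(-13436 + (13358 - 7840)*(-2410 + b(-23))) = (48641 - 26766)/(-13436 + (13358 - 7840)*(-2410 + 1)) = 21875/(-13436 + 5518*(-2409)) = 21875/(-13436 - 13292862) = 21875/(-13306298) = 21875*(-1/13306298) = -21875/13306298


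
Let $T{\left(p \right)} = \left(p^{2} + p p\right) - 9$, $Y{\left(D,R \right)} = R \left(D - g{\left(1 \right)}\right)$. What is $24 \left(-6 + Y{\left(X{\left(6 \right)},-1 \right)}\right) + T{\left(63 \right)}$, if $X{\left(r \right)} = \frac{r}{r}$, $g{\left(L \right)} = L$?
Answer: $7785$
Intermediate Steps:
$X{\left(r \right)} = 1$
$Y{\left(D,R \right)} = R \left(-1 + D\right)$ ($Y{\left(D,R \right)} = R \left(D - 1\right) = R \left(-1 + D\right)$)
$T{\left(p \right)} = -9 + 2 p^{2}$ ($T{\left(p \right)} = \left(p^{2} + p^{2}\right) - 9 = 2 p^{2} - 9 = -9 + 2 p^{2}$)
$24 \left(-6 + Y{\left(X{\left(6 \right)},-1 \right)}\right) + T{\left(63 \right)} = 24 \left(-6 - \left(-1 + 1\right)\right) - \left(9 - 2 \cdot 63^{2}\right) = 24 \left(-6 - 0\right) + \left(-9 + 2 \cdot 3969\right) = 24 \left(-6 + 0\right) + \left(-9 + 7938\right) = 24 \left(-6\right) + 7929 = -144 + 7929 = 7785$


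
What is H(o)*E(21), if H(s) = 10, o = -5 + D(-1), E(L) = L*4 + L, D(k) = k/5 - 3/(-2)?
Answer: 1050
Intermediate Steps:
D(k) = 3/2 + k/5 (D(k) = k*(⅕) - 3*(-½) = k/5 + 3/2 = 3/2 + k/5)
E(L) = 5*L (E(L) = 4*L + L = 5*L)
o = -37/10 (o = -5 + (3/2 + (⅕)*(-1)) = -5 + (3/2 - ⅕) = -5 + 13/10 = -37/10 ≈ -3.7000)
H(o)*E(21) = 10*(5*21) = 10*105 = 1050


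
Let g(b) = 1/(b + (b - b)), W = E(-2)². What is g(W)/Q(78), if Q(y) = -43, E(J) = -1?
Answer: -1/43 ≈ -0.023256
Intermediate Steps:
W = 1 (W = (-1)² = 1)
g(b) = 1/b (g(b) = 1/(b + 0) = 1/b)
g(W)/Q(78) = 1/(1*(-43)) = 1*(-1/43) = -1/43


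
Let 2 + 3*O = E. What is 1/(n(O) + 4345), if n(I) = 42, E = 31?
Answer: 1/4387 ≈ 0.00022795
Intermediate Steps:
O = 29/3 (O = -⅔ + (⅓)*31 = -⅔ + 31/3 = 29/3 ≈ 9.6667)
1/(n(O) + 4345) = 1/(42 + 4345) = 1/4387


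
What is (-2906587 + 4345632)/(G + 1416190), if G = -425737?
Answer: 1439045/990453 ≈ 1.4529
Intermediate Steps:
(-2906587 + 4345632)/(G + 1416190) = (-2906587 + 4345632)/(-425737 + 1416190) = 1439045/990453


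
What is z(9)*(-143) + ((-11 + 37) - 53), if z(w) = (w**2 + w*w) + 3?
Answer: -23622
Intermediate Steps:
z(w) = 3 + 2*w**2 (z(w) = (w**2 + w**2) + 3 = 2*w**2 + 3 = 3 + 2*w**2)
z(9)*(-143) + ((-11 + 37) - 53) = (3 + 2*9**2)*(-143) + ((-11 + 37) - 53) = (3 + 2*81)*(-143) + (26 - 53) = (3 + 162)*(-143) - 27 = 165*(-143) - 27 = -23595 - 27 = -23622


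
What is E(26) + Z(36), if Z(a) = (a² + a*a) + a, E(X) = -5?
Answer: 2623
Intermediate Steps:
Z(a) = a + 2*a² (Z(a) = (a² + a²) + a = 2*a² + a = a + 2*a²)
E(26) + Z(36) = -5 + 36*(1 + 2*36) = -5 + 36*(1 + 72) = -5 + 36*73 = -5 + 2628 = 2623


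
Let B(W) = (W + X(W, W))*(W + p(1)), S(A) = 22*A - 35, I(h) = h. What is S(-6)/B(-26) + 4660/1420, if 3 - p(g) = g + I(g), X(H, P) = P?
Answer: 291043/92300 ≈ 3.1532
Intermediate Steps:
p(g) = 3 - 2*g (p(g) = 3 - (g + g) = 3 - 2*g)
S(A) = -35 + 22*A
B(W) = 2*W*(1 + W) (B(W) = (W + W)*(W + (3 - 2*1)) = (2*W)*(W + (3 - 2)) = (2*W)*(W + 1) = (2*W)*(1 + W) = 2*W*(1 + W))
S(-6)/B(-26) + 4660/1420 = (-35 + 22*(-6))/((2*(-26)*(1 - 26))) + 4660/1420 = (-35 - 132)/((2*(-26)*(-25))) + 4660*(1/1420) = -167/1300 + 233/71 = 291043/92300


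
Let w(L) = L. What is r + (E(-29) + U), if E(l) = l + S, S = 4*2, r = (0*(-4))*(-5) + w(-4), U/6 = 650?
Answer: 3875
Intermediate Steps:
U = 3900 (U = 6*650 = 3900)
r = -4 (r = (0*(-4))*(-5) - 4 = 0*(-5) - 4 = 0 - 4 = -4)
S = 8
E(l) = 8 + l (E(l) = l + 8 = 8 + l)
r + (E(-29) + U) = -4 + ((8 - 29) + 3900) = -4 + (-21 + 3900) = -4 + 3879 = 3875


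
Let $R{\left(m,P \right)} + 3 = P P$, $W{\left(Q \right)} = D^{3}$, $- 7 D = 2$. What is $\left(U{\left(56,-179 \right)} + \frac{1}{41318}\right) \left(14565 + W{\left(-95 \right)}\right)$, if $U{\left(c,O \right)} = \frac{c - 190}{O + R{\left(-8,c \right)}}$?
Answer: $- \frac{13822488349423}{20932153298} \approx -660.35$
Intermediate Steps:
$D = - \frac{2}{7}$ ($D = \left(- \frac{1}{7}\right) 2 = - \frac{2}{7} \approx -0.28571$)
$W{\left(Q \right)} = - \frac{8}{343}$ ($W{\left(Q \right)} = \left(- \frac{2}{7}\right)^{3} = - \frac{8}{343}$)
$R{\left(m,P \right)} = -3 + P^{2}$ ($R{\left(m,P \right)} = -3 + P P = -3 + P^{2}$)
$U{\left(c,O \right)} = \frac{-190 + c}{-3 + O + c^{2}}$ ($U{\left(c,O \right)} = \frac{c - 190}{O + \left(-3 + c^{2}\right)} = \frac{-190 + c}{-3 + O + c^{2}}$)
$\left(U{\left(56,-179 \right)} + \frac{1}{41318}\right) \left(14565 + W{\left(-95 \right)}\right) = \left(\frac{-190 + 56}{-3 - 179 + 56^{2}} + \frac{1}{41318}\right) \left(14565 - \frac{8}{343}\right) = \left(\frac{1}{-3 - 179 + 3136} \left(-134\right) + \frac{1}{41318}\right) \frac{4995787}{343} = \left(\frac{1}{2954} \left(-134\right) + \frac{1}{41318}\right) \frac{4995787}{343} = \left(- \frac{67}{1477} + \frac{1}{41318}\right) \frac{4995787}{343} = \left(- \frac{2766829}{61026686}\right) \frac{4995787}{343} = - \frac{13822488349423}{20932153298}$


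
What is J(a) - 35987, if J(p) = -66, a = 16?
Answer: -36053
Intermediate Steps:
J(a) - 35987 = -66 - 35987 = -36053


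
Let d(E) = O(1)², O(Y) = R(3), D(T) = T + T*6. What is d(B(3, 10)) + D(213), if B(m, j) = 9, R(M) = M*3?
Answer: 1572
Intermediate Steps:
R(M) = 3*M
D(T) = 7*T (D(T) = T + 6*T = 7*T)
O(Y) = 9 (O(Y) = 3*3 = 9)
d(E) = 81 (d(E) = 9² = 81)
d(B(3, 10)) + D(213) = 81 + 7*213 = 81 + 1491 = 1572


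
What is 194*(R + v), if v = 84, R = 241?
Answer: 63050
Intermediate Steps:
194*(R + v) = 194*(241 + 84) = 194*325 = 63050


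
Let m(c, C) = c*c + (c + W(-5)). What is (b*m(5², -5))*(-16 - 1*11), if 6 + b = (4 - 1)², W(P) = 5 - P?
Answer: -53460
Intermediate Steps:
b = 3 (b = -6 + (4 - 1)² = -6 + 3² = -6 + 9 = 3)
m(c, C) = 10 + c + c² (m(c, C) = c*c + (c + (5 - 1*(-5))) = c² + (c + (5 + 5)) = c² + (c + 10) = c² + (10 + c) = 10 + c + c²)
(b*m(5², -5))*(-16 - 1*11) = (3*(10 + 5² + (5²)²))*(-16 - 1*11) = (3*(10 + 25 + 25²))*(-16 - 11) = (3*(10 + 25 + 625))*(-27) = (3*660)*(-27) = 1980*(-27) = -53460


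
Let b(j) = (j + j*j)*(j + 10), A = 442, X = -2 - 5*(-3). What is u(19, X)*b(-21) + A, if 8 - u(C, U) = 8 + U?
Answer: 60502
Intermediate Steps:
X = 13 (X = -2 + 15 = 13)
u(C, U) = -U (u(C, U) = 8 - (8 + U) = 8 + (-8 - U) = -U)
b(j) = (10 + j)*(j + j**2) (b(j) = (j + j**2)*(10 + j) = (10 + j)*(j + j**2))
u(19, X)*b(-21) + A = (-1*13)*(-21*(10 + (-21)**2 + 11*(-21))) + 442 = -(-273)*(10 + 441 - 231) + 442 = -(-273)*220 + 442 = -13*(-4620) + 442 = 60060 + 442 = 60502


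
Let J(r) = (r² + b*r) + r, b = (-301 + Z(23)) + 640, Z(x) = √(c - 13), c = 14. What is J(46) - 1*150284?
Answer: -132482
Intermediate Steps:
Z(x) = 1 (Z(x) = √(14 - 13) = √1 = 1)
b = 340 (b = (-301 + 1) + 640 = -300 + 640 = 340)
J(r) = r² + 341*r (J(r) = (r² + 340*r) + r = r² + 341*r)
J(46) - 1*150284 = 46*(341 + 46) - 1*150284 = 46*387 - 150284 = 17802 - 150284 = -132482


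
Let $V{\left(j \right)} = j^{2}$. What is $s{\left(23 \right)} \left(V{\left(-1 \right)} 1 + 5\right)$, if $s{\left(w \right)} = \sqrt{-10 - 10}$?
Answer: $12 i \sqrt{5} \approx 26.833 i$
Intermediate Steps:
$s{\left(w \right)} = 2 i \sqrt{5}$ ($s{\left(w \right)} = \sqrt{-20} = 2 i \sqrt{5}$)
$s{\left(23 \right)} \left(V{\left(-1 \right)} 1 + 5\right) = 2 i \sqrt{5} \left(\left(-1\right)^{2} \cdot 1 + 5\right) = 2 i \sqrt{5} \left(1 \cdot 1 + 5\right) = 2 i \sqrt{5} \left(1 + 5\right) = 2 i \sqrt{5} \cdot 6 = 12 i \sqrt{5}$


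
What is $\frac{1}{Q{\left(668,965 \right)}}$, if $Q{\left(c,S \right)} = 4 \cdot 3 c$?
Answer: $\frac{1}{8016} \approx 0.00012475$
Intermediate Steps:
$Q{\left(c,S \right)} = 12 c$
$\frac{1}{Q{\left(668,965 \right)}} = \frac{1}{12 \cdot 668} = \frac{1}{8016}$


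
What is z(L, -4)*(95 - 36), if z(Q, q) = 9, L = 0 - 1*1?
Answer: 531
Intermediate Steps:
L = -1 (L = 0 - 1 = -1)
z(L, -4)*(95 - 36) = 9*(95 - 36) = 9*59 = 531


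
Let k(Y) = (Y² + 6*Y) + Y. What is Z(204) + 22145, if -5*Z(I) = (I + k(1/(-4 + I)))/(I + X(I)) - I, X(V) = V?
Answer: 603451039533/27200000 ≈ 22186.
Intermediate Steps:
k(Y) = Y² + 7*Y
Z(I) = I/5 - (I + (7 + 1/(-4 + I))/(-4 + I))/(10*I) (Z(I) = -((I + (7 + 1/(-4 + I))/(-4 + I))/(I + I) - I)/5 = -((I + (7 + 1/(-4 + I))/(-4 + I))/((2*I)) - I)/5 = -((I + (7 + 1/(-4 + I))/(-4 + I))*(1/(2*I)) - I)/5 = -((I + (7 + 1/(-4 + I))/(-4 + I))/(2*I) - I)/5 = -(-I + (I + (7 + 1/(-4 + I))/(-4 + I))/(2*I))/5 = I/5 - (I + (7 + 1/(-4 + I))/(-4 + I))/(10*I))
Z(204) + 22145 = (⅒)*(27 - 7*204 + 204*(-4 + 204)²*(-1 + 2*204))/(204*(-4 + 204)²) + 22145 = (⅒)*(1/204)*(27 - 1428 + 204*200²*(-1 + 408))/200² + 22145 = (⅒)*(1/204)*(1/40000)*(27 - 1428 + 204*40000*407) + 22145 = (⅒)*(1/204)*(1/40000)*(27 - 1428 + 3321120000) + 22145 = (⅒)*(1/204)*(1/40000)*3321118599 + 22145 = 1107039533/27200000 + 22145 = 603451039533/27200000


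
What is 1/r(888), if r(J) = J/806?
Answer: 403/444 ≈ 0.90766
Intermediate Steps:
r(J) = J/806 (r(J) = J*(1/806) = J/806)
1/r(888) = 1/((1/806)*888) = 1/(444/403) = 403/444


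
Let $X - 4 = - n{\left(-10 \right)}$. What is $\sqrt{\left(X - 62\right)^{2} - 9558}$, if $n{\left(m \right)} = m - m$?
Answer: $i \sqrt{6194} \approx 78.702 i$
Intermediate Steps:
$n{\left(m \right)} = 0$
$X = 4$ ($X = 4 - 0 = 4 + 0 = 4$)
$\sqrt{\left(X - 62\right)^{2} - 9558} = \sqrt{\left(4 - 62\right)^{2} - 9558} = \sqrt{\left(-58\right)^{2} - 9558} = \sqrt{3364 - 9558} = \sqrt{-6194} = i \sqrt{6194}$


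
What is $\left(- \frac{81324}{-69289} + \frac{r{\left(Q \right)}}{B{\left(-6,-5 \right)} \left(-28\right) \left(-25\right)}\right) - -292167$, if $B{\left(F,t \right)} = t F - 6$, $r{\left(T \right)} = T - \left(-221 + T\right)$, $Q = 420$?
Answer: $\frac{340099897174469}{1164055200} \approx 2.9217 \cdot 10^{5}$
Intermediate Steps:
$r{\left(T \right)} = 221$
$B{\left(F,t \right)} = -6 + F t$ ($B{\left(F,t \right)} = F t - 6 = -6 + F t$)
$\left(- \frac{81324}{-69289} + \frac{r{\left(Q \right)}}{B{\left(-6,-5 \right)} \left(-28\right) \left(-25\right)}\right) - -292167 = \left(- \frac{81324}{-69289} + \frac{221}{\left(-6 - -30\right) \left(-28\right) \left(-25\right)}\right) - -292167 = \left(\left(-81324\right) \left(- \frac{1}{69289}\right) + \frac{221}{\left(-6 + 30\right) \left(-28\right) \left(-25\right)}\right) + 292167 = \left(\frac{81324}{69289} + \frac{221}{24 \left(-28\right) \left(-25\right)}\right) + 292167 = \left(\frac{81324}{69289} + \frac{221}{\left(-672\right) \left(-25\right)}\right) + 292167 = \left(\frac{81324}{69289} + \frac{221}{16800}\right) + 292167 = \frac{1381556069}{1164055200} + 292167 = \frac{340099897174469}{1164055200}$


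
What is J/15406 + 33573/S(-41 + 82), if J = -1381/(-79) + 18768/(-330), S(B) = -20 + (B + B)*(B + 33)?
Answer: 374385039929/67474582560 ≈ 5.5485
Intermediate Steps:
S(B) = -20 + 2*B*(33 + B) (S(B) = -20 + (2*B)*(33 + B) = -20 + 2*B*(33 + B))
J = -171157/4345 (J = -1381*(-1/79) + 18768*(-1/330) = 1381/79 - 3128/55 = -171157/4345 ≈ -39.392)
J/15406 + 33573/S(-41 + 82) = -171157/4345/15406 + 33573/(-20 + 2*(-41 + 82)**2 + 66*(-41 + 82)) = -171157/4345*1/15406 + 33573/(-20 + 2*41**2 + 66*41) = -171157/66939070 + 33573/(-20 + 2*1681 + 2706) = -171157/66939070 + 33573/(-20 + 3362 + 2706) = -171157/66939070 + 33573/6048 = -171157/66939070 + 33573*(1/6048) = -171157/66939070 + 11191/2016 = 374385039929/67474582560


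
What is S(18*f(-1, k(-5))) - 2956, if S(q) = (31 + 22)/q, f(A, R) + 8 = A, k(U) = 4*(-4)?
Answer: -478925/162 ≈ -2956.3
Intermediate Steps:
k(U) = -16
f(A, R) = -8 + A
S(q) = 53/q
S(18*f(-1, k(-5))) - 2956 = 53/((18*(-8 - 1))) - 2956 = 53/((18*(-9))) - 2956 = 53/(-162) - 2956 = 53*(-1/162) - 2956 = -53/162 - 2956 = -478925/162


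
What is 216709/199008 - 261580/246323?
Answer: 120354397/4456386144 ≈ 0.027007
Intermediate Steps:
216709/199008 - 261580/246323 = 216709*(1/199008) - 261580*1/246323 = 216709/199008 - 23780/22393 = 120354397/4456386144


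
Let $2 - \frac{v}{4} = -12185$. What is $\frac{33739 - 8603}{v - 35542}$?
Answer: $\frac{12568}{6603} \approx 1.9034$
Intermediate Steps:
$v = 48748$ ($v = 8 - -48740 = 8 + 48740 = 48748$)
$\frac{33739 - 8603}{v - 35542} = \frac{33739 - 8603}{48748 - 35542} = \frac{25136}{13206} = 25136 \cdot \frac{1}{13206} = \frac{12568}{6603}$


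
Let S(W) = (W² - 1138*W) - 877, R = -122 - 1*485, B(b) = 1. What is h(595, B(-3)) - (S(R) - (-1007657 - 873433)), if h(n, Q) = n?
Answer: -2938833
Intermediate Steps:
R = -607 (R = -122 - 485 = -607)
S(W) = -877 + W² - 1138*W
h(595, B(-3)) - (S(R) - (-1007657 - 873433)) = 595 - ((-877 + (-607)² - 1138*(-607)) - (-1007657 - 873433)) = 595 - ((-877 + 368449 + 690766) - 1*(-1881090)) = 595 - (1058338 + 1881090) = 595 - 1*2939428 = 595 - 2939428 = -2938833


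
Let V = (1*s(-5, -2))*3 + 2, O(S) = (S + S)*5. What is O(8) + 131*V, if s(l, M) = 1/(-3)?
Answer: 211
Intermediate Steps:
O(S) = 10*S (O(S) = (2*S)*5 = 10*S)
s(l, M) = -⅓
V = 1 (V = (1*(-⅓))*3 + 2 = -⅓*3 + 2 = -1 + 2 = 1)
O(8) + 131*V = 10*8 + 131*1 = 80 + 131 = 211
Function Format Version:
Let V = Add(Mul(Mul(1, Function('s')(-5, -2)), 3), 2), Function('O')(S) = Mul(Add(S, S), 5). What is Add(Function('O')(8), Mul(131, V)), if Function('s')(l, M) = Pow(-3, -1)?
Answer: 211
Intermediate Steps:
Function('O')(S) = Mul(10, S) (Function('O')(S) = Mul(Mul(2, S), 5) = Mul(10, S))
Function('s')(l, M) = Rational(-1, 3)
V = 1 (V = Add(Mul(Mul(1, Rational(-1, 3)), 3), 2) = Add(Mul(Rational(-1, 3), 3), 2) = Add(-1, 2) = 1)
Add(Function('O')(8), Mul(131, V)) = Add(Mul(10, 8), Mul(131, 1)) = Add(80, 131) = 211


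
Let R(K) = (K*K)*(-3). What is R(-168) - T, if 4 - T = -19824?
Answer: -104500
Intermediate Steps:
T = 19828 (T = 4 - 1*(-19824) = 4 + 19824 = 19828)
R(K) = -3*K**2 (R(K) = K**2*(-3) = -3*K**2)
R(-168) - T = -3*(-168)**2 - 1*19828 = -3*28224 - 19828 = -84672 - 19828 = -104500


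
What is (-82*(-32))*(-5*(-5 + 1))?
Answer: 52480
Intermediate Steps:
(-82*(-32))*(-5*(-5 + 1)) = 2624*(-5*(-4)) = 2624*20 = 52480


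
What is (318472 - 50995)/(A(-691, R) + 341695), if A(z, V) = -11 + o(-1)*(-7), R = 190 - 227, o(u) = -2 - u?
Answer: 12737/16271 ≈ 0.78280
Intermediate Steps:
R = -37
A(z, V) = -4 (A(z, V) = -11 + (-2 - 1*(-1))*(-7) = -11 + (-2 + 1)*(-7) = -11 - 1*(-7) = -11 + 7 = -4)
(318472 - 50995)/(A(-691, R) + 341695) = (318472 - 50995)/(-4 + 341695) = 267477/341691 = 267477*(1/341691) = 12737/16271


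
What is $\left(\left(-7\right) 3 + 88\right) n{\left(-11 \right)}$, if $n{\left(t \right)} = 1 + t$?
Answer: $-670$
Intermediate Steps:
$\left(\left(-7\right) 3 + 88\right) n{\left(-11 \right)} = \left(\left(-7\right) 3 + 88\right) \left(1 - 11\right) = \left(-21 + 88\right) \left(-10\right) = 67 \left(-10\right) = -670$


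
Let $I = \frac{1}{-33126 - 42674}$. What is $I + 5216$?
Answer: $\frac{395372799}{75800} \approx 5216.0$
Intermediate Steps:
$I = - \frac{1}{75800}$ ($I = \frac{1}{-75800} = - \frac{1}{75800} \approx -1.3193 \cdot 10^{-5}$)
$I + 5216 = - \frac{1}{75800} + 5216 = \frac{395372799}{75800}$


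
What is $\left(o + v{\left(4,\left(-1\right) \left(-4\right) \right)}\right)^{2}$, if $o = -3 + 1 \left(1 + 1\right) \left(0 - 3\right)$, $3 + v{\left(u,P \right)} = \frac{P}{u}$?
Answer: $121$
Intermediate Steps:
$v{\left(u,P \right)} = -3 + \frac{P}{u}$
$o = -9$ ($o = -3 + 1 \cdot 2 \left(-3\right) = -3 + 1 \left(-6\right) = -3 - 6 = -9$)
$\left(o + v{\left(4,\left(-1\right) \left(-4\right) \right)}\right)^{2} = \left(-9 - \left(3 - \frac{\left(-1\right) \left(-4\right)}{4}\right)\right)^{2} = \left(-9 + \left(-3 + 4 \cdot \frac{1}{4}\right)\right)^{2} = \left(-9 + \left(-3 + 1\right)\right)^{2} = \left(-9 - 2\right)^{2} = \left(-11\right)^{2} = 121$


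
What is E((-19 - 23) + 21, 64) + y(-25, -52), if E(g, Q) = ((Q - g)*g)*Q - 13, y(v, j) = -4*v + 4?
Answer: -114149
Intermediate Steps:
y(v, j) = 4 - 4*v
E(g, Q) = -13 + Q*g*(Q - g) (E(g, Q) = (g*(Q - g))*Q - 13 = Q*g*(Q - g) - 13 = -13 + Q*g*(Q - g))
E((-19 - 23) + 21, 64) + y(-25, -52) = (-13 + ((-19 - 23) + 21)*64**2 - 1*64*((-19 - 23) + 21)**2) + (4 - 4*(-25)) = (-13 + (-42 + 21)*4096 - 1*64*(-42 + 21)**2) + (4 + 100) = (-13 - 21*4096 - 1*64*(-21)**2) + 104 = (-13 - 86016 - 1*64*441) + 104 = (-13 - 86016 - 28224) + 104 = -114253 + 104 = -114149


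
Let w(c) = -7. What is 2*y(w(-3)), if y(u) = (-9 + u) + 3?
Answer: -26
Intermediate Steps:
y(u) = -6 + u
2*y(w(-3)) = 2*(-6 - 7) = 2*(-13) = -26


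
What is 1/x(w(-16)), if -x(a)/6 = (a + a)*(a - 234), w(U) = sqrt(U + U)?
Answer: sqrt(2)/(192*(2*sqrt(2) + 117*I)) ≈ 1.521e-6 - 6.2918e-5*I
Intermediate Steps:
w(U) = sqrt(2)*sqrt(U) (w(U) = sqrt(2*U) = sqrt(2)*sqrt(U))
x(a) = -12*a*(-234 + a) (x(a) = -6*(a + a)*(a - 234) = -6*2*a*(-234 + a) = -12*a*(-234 + a))
1/x(w(-16)) = 1/(12*(sqrt(2)*sqrt(-16))*(234 - sqrt(2)*sqrt(-16))) = 1/(12*(sqrt(2)*(4*I))*(234 - sqrt(2)*4*I)) = 1/(12*(4*I*sqrt(2))*(234 - 4*I*sqrt(2))) = 1/(48*I*sqrt(2)*(234 - 4*I*sqrt(2))) = -I*sqrt(2)/(96*(234 - 4*I*sqrt(2)))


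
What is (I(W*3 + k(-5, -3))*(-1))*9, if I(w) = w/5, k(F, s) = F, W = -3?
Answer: 126/5 ≈ 25.200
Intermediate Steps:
I(w) = w/5 (I(w) = w*(⅕) = w/5)
(I(W*3 + k(-5, -3))*(-1))*9 = (((-3*3 - 5)/5)*(-1))*9 = (((-9 - 5)/5)*(-1))*9 = (((⅕)*(-14))*(-1))*9 = -14/5*(-1)*9 = (14/5)*9 = 126/5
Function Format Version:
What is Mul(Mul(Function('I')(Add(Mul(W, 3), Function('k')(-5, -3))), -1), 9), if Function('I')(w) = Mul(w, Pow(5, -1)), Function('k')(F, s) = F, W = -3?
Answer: Rational(126, 5) ≈ 25.200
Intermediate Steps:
Function('I')(w) = Mul(Rational(1, 5), w) (Function('I')(w) = Mul(w, Rational(1, 5)) = Mul(Rational(1, 5), w))
Mul(Mul(Function('I')(Add(Mul(W, 3), Function('k')(-5, -3))), -1), 9) = Mul(Mul(Mul(Rational(1, 5), Add(Mul(-3, 3), -5)), -1), 9) = Mul(Mul(Mul(Rational(1, 5), Add(-9, -5)), -1), 9) = Mul(Mul(Mul(Rational(1, 5), -14), -1), 9) = Mul(Mul(Rational(-14, 5), -1), 9) = Mul(Rational(14, 5), 9) = Rational(126, 5)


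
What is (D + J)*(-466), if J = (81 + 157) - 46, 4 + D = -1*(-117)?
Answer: -142130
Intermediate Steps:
D = 113 (D = -4 - 1*(-117) = -4 + 117 = 113)
J = 192 (J = 238 - 46 = 192)
(D + J)*(-466) = (113 + 192)*(-466) = 305*(-466) = -142130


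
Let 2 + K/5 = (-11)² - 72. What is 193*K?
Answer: 45355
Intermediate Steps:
K = 235 (K = -10 + 5*((-11)² - 72) = -10 + 5*(121 - 72) = -10 + 5*49 = -10 + 245 = 235)
193*K = 193*235 = 45355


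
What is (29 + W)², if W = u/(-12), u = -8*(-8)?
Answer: 5041/9 ≈ 560.11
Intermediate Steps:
u = 64
W = -16/3 (W = 64/(-12) = 64*(-1/12) = -16/3 ≈ -5.3333)
(29 + W)² = (29 - 16/3)² = (71/3)² = 5041/9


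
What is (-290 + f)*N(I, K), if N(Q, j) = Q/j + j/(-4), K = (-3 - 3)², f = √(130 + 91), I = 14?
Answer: 22475/9 - 155*√221/18 ≈ 2369.2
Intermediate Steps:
f = √221 ≈ 14.866
K = 36 (K = (-6)² = 36)
N(Q, j) = -j/4 + Q/j (N(Q, j) = Q/j + j*(-¼) = Q/j - j/4 = -j/4 + Q/j)
(-290 + f)*N(I, K) = (-290 + √221)*(-¼*36 + 14/36) = (-290 + √221)*(-9 + 14*(1/36)) = (-290 + √221)*(-9 + 7/18) = (-290 + √221)*(-155/18) = 22475/9 - 155*√221/18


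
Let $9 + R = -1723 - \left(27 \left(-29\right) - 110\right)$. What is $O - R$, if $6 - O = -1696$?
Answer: $2541$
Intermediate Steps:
$R = -839$ ($R = -9 - \left(1613 - 783\right) = -9 - 830 = -839$)
$O = 1702$ ($O = 6 - -1696 = 6 + 1696 = 1702$)
$O - R = 1702 - -839 = 1702 + 839 = 2541$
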